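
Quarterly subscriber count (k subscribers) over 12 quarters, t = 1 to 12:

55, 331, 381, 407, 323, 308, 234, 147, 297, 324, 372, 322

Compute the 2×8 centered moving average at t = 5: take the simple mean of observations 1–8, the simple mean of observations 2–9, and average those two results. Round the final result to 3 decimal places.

288.375

Sum over 1–8: 55 + 331 + 381 + 407 + 323 + 308 + 234 + 147 = 2186
Sum over 2–9: 331 + 381 + 407 + 323 + 308 + 234 + 147 + 297 = 2428
CMA at t=5 = (2186 + 2428) / (2·8) = 4614 / 16 = 288.375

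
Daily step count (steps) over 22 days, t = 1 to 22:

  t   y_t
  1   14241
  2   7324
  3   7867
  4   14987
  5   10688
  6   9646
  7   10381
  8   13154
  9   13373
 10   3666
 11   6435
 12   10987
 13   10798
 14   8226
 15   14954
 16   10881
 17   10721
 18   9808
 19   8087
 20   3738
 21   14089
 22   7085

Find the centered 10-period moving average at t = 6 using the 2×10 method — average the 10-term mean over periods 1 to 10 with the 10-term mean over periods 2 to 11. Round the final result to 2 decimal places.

Sum over 1–10: 14241 + 7324 + 7867 + 14987 + 10688 + 9646 + 10381 + 13154 + 13373 + 3666 = 105327
Sum over 2–11: 7324 + 7867 + 14987 + 10688 + 9646 + 10381 + 13154 + 13373 + 3666 + 6435 = 97521
CMA at t=6 = (105327 + 97521) / (2·10) = 202848 / 20 = 10142.40

10142.40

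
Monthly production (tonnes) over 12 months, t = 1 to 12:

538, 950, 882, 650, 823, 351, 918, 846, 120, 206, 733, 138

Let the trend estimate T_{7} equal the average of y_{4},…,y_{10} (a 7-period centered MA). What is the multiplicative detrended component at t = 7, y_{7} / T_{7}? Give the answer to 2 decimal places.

Trend T_7 = (650 + 823 + 351 + 918 + 846 + 120 + 206) / 7 = 3914/7 = 559.1429
Ratio to trend: 918 / 559.1429 = 1.64

1.64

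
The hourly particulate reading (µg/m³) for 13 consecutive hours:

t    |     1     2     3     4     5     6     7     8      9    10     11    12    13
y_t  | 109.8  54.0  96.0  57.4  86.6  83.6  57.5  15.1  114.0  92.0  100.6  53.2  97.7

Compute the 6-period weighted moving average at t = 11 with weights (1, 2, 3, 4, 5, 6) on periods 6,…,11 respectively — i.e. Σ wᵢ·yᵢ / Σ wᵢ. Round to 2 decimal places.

Weighted sum: 1·83.6 + 2·57.5 + 3·15.1 + 4·114.0 + 5·92.0 + 6·100.6 = 83.6 + 115.0 + 45.3 + 456.0 + 460.0 + 603.6 = 1763.5
Weight total: 1 + 2 + 3 + 4 + 5 + 6 = 21
WMA = 1763.5 / 21 = 83.98

83.98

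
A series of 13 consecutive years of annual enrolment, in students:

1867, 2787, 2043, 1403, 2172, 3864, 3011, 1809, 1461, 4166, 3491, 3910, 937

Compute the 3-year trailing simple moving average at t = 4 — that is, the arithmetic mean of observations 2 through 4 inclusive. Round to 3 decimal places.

2077.667

Sum of periods 2–4: 2787 + 2043 + 1403 = 6233
Divide by 3: 6233 / 3 = 2077.667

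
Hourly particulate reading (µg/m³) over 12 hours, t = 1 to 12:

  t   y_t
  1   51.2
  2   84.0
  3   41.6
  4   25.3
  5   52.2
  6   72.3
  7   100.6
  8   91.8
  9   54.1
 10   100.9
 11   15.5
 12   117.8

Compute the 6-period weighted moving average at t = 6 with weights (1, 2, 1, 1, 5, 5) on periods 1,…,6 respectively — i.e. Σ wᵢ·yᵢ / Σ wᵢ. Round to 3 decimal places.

60.573

Weighted sum: 1·51.2 + 2·84.0 + 1·41.6 + 1·25.3 + 5·52.2 + 5·72.3 = 51.2 + 168.0 + 41.6 + 25.3 + 261.0 + 361.5 = 908.6
Weight total: 1 + 2 + 1 + 1 + 5 + 5 = 15
WMA = 908.6 / 15 = 60.573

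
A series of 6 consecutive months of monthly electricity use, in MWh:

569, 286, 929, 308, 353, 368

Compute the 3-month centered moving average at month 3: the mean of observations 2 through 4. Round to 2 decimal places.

507.67

Sum of periods 2–4: 286 + 929 + 308 = 1523
Divide by 3: 1523 / 3 = 507.67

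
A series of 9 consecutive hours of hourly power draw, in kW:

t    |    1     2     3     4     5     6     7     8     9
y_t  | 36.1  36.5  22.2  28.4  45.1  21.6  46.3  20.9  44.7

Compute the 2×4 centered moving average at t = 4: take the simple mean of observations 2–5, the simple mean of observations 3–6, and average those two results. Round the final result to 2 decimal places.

31.19

Sum over 2–5: 36.5 + 22.2 + 28.4 + 45.1 = 132.2
Sum over 3–6: 22.2 + 28.4 + 45.1 + 21.6 = 117.3
CMA at t=4 = (132.2 + 117.3) / (2·4) = 249.5 / 8 = 31.19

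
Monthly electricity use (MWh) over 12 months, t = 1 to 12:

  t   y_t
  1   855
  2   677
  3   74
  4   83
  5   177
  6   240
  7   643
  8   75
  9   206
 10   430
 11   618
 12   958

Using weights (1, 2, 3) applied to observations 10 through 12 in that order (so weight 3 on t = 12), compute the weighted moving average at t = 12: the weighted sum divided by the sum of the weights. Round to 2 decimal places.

756.67

Weighted sum: 1·430 + 2·618 + 3·958 = 430 + 1236 + 2874 = 4540
Weight total: 1 + 2 + 3 = 6
WMA = 4540 / 6 = 756.67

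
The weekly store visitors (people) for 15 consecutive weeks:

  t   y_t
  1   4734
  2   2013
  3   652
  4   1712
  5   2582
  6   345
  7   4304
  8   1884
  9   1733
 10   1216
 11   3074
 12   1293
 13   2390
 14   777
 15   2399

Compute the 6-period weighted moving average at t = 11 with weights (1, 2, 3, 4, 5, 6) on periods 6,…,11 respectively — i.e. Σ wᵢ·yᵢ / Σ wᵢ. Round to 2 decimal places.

Weighted sum: 1·345 + 2·4304 + 3·1884 + 4·1733 + 5·1216 + 6·3074 = 345 + 8608 + 5652 + 6932 + 6080 + 18444 = 46061
Weight total: 1 + 2 + 3 + 4 + 5 + 6 = 21
WMA = 46061 / 21 = 2193.38

2193.38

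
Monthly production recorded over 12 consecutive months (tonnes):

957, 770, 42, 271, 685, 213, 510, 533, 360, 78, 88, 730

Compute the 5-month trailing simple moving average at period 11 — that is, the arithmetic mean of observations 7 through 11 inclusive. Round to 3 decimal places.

313.800

Sum of periods 7–11: 510 + 533 + 360 + 78 + 88 = 1569
Divide by 5: 1569 / 5 = 313.800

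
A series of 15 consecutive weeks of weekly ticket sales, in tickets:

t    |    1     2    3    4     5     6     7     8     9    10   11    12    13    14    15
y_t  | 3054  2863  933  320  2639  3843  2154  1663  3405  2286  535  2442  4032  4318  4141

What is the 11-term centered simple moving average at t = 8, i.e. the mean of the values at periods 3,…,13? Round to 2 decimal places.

2204.73

Sum of periods 3–13: 933 + 320 + 2639 + 3843 + 2154 + 1663 + 3405 + 2286 + 535 + 2442 + 4032 = 24252
Divide by 11: 24252 / 11 = 2204.73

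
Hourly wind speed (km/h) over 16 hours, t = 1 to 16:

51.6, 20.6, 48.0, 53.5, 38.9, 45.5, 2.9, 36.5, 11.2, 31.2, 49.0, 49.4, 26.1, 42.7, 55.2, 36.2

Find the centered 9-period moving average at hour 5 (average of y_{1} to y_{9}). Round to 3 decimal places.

34.300

Sum of periods 1–9: 51.6 + 20.6 + 48.0 + 53.5 + 38.9 + 45.5 + 2.9 + 36.5 + 11.2 = 308.7
Divide by 9: 308.7 / 9 = 34.300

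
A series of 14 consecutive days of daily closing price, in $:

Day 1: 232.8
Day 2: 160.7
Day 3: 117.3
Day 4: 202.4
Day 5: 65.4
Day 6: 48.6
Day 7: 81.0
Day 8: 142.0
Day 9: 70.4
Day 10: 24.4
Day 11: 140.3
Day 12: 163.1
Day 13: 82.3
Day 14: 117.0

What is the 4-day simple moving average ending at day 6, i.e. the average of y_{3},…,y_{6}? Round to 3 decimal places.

108.425

Sum of periods 3–6: 117.3 + 202.4 + 65.4 + 48.6 = 433.7
Divide by 4: 433.7 / 4 = 108.425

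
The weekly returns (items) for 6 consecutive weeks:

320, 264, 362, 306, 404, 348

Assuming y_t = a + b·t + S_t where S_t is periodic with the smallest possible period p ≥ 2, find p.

2

First differences y_{t+1} − y_t: -56, 98, -56, 98, -56, …
The difference pattern repeats every 2 terms and not for any smaller step, so p = 2.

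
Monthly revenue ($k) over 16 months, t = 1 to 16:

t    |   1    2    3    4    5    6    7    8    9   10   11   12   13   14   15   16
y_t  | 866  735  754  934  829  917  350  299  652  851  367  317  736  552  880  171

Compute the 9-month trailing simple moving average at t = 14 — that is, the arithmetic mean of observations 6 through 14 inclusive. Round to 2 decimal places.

Sum of periods 6–14: 917 + 350 + 299 + 652 + 851 + 367 + 317 + 736 + 552 = 5041
Divide by 9: 5041 / 9 = 560.11

560.11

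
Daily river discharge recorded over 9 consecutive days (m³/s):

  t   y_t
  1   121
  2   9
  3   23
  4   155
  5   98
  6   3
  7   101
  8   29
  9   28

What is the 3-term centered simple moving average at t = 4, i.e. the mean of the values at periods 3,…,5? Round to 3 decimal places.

92.000

Sum of periods 3–5: 23 + 155 + 98 = 276
Divide by 3: 276 / 3 = 92.000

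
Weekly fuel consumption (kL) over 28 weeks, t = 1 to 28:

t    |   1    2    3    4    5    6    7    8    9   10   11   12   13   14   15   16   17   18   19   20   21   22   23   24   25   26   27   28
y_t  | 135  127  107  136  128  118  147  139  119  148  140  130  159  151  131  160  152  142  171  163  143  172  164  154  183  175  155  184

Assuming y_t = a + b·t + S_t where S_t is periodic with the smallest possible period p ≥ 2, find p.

6

First differences y_{t+1} − y_t: -8, -20, 29, -8, -10, 29, -8, -20, 29, -8, -10, 29, -8, -20, …
The difference pattern repeats every 6 terms and not for any smaller step, so p = 6.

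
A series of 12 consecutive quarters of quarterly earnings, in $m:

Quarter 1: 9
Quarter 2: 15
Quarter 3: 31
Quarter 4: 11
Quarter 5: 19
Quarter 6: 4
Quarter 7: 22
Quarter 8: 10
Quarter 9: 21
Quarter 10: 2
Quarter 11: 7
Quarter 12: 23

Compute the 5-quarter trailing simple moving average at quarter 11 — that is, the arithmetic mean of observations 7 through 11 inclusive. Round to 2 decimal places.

12.40

Sum of periods 7–11: 22 + 10 + 21 + 2 + 7 = 62
Divide by 5: 62 / 5 = 12.40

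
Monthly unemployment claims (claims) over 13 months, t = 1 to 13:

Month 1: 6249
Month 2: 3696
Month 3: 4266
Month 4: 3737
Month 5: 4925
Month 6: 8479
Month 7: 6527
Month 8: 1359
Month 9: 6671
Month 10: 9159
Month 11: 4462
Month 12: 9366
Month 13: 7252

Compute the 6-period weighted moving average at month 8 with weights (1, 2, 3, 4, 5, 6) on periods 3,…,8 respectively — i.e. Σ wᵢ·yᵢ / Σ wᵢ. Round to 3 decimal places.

4820.000

Weighted sum: 1·4266 + 2·3737 + 3·4925 + 4·8479 + 5·6527 + 6·1359 = 4266 + 7474 + 14775 + 33916 + 32635 + 8154 = 101220
Weight total: 1 + 2 + 3 + 4 + 5 + 6 = 21
WMA = 101220 / 21 = 4820.000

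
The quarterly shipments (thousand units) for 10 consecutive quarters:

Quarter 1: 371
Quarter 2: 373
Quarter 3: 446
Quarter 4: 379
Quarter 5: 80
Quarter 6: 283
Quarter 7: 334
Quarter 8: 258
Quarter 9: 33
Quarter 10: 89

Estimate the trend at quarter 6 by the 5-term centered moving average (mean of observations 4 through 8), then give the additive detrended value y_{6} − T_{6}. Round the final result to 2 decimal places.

16.20

Trend T_6 = (379 + 80 + 283 + 334 + 258) / 5 = 1334/5 = 266.8000
Detrended value: 283 − 266.8000 = 16.20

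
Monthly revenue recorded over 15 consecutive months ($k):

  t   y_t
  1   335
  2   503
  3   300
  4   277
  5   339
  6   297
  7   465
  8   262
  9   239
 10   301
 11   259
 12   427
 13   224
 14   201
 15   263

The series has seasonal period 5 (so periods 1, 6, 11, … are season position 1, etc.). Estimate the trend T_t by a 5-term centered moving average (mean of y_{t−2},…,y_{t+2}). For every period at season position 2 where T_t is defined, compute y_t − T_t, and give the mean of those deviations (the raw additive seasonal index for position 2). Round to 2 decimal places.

Season position 2 occurs at t = 7, 12 (where T_t is defined).
t=7: T_7 = 320.4000; y_7 − T_7 = 465 − 320.4000 = 144.6000
t=12: T_12 = 282.4000; y_12 − T_12 = 427 − 282.4000 = 144.6000
Mean deviation: (144.6000 + 144.6000) / 2 = 144.60

144.60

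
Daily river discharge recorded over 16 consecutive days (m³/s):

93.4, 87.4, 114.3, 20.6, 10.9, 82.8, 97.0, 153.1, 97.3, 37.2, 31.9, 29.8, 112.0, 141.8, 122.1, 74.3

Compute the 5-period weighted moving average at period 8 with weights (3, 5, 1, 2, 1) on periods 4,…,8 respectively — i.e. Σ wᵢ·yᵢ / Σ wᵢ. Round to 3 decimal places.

45.517

Weighted sum: 3·20.6 + 5·10.9 + 1·82.8 + 2·97.0 + 1·153.1 = 61.8 + 54.5 + 82.8 + 194.0 + 153.1 = 546.2
Weight total: 3 + 5 + 1 + 2 + 1 = 12
WMA = 546.2 / 12 = 45.517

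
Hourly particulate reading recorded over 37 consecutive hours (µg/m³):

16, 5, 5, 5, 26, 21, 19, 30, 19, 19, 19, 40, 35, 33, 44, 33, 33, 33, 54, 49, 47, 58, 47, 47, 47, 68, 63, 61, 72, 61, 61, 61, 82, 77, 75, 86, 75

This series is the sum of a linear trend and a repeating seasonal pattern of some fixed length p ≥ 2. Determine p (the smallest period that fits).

First differences y_{t+1} − y_t: -11, 0, 0, 21, -5, -2, 11, -11, 0, 0, 21, -5, -2, 11, -11, 0, …
The difference pattern repeats every 7 terms and not for any smaller step, so p = 7.

7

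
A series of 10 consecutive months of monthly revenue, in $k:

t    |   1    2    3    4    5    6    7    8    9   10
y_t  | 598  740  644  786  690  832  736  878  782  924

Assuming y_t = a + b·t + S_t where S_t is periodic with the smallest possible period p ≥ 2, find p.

First differences y_{t+1} − y_t: 142, -96, 142, -96, 142, -96, …
The difference pattern repeats every 2 terms and not for any smaller step, so p = 2.

2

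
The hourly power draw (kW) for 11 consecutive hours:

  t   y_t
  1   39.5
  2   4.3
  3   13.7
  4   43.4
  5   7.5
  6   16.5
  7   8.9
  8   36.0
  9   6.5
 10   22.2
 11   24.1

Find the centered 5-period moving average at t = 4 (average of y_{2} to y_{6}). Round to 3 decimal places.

Sum of periods 2–6: 4.3 + 13.7 + 43.4 + 7.5 + 16.5 = 85.4
Divide by 5: 85.4 / 5 = 17.080

17.080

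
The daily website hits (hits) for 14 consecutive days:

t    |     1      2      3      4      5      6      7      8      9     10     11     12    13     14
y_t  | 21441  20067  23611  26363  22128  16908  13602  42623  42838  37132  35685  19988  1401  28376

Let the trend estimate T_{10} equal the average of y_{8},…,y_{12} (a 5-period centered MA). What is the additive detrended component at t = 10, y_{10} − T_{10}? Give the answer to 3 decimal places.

1478.800

Trend T_10 = (42623 + 42838 + 37132 + 35685 + 19988) / 5 = 178266/5 = 35653.20000
Detrended value: 37132 − 35653.20000 = 1478.800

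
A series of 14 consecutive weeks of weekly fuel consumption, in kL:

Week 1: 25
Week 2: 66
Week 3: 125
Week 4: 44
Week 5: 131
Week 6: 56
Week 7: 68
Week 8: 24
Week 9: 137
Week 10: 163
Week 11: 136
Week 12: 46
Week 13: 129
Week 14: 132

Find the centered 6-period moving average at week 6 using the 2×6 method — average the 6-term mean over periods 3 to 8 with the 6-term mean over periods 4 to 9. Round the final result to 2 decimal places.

75.67

Sum over 3–8: 125 + 44 + 131 + 56 + 68 + 24 = 448
Sum over 4–9: 44 + 131 + 56 + 68 + 24 + 137 = 460
CMA at t=6 = (448 + 460) / (2·6) = 908 / 12 = 75.67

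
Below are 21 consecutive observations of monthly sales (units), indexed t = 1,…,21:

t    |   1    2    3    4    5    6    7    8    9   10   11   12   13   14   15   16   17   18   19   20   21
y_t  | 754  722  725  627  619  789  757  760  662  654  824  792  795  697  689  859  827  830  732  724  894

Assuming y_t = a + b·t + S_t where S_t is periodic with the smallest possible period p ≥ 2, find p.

5

First differences y_{t+1} − y_t: -32, 3, -98, -8, 170, -32, 3, -98, -8, 170, -32, 3, …
The difference pattern repeats every 5 terms and not for any smaller step, so p = 5.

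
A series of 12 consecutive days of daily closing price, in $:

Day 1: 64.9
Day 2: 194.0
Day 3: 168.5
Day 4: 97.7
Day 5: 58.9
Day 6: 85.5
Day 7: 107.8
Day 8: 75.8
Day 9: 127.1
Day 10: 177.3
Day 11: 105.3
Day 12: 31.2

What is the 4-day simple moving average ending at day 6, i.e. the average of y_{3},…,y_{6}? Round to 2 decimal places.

Sum of periods 3–6: 168.5 + 97.7 + 58.9 + 85.5 = 410.6
Divide by 4: 410.6 / 4 = 102.65

102.65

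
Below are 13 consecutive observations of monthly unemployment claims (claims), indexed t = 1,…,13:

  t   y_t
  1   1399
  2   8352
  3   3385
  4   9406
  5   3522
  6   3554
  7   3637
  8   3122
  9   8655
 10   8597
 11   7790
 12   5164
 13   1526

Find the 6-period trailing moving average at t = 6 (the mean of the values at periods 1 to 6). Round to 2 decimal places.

Sum of periods 1–6: 1399 + 8352 + 3385 + 9406 + 3522 + 3554 = 29618
Divide by 6: 29618 / 6 = 4936.33

4936.33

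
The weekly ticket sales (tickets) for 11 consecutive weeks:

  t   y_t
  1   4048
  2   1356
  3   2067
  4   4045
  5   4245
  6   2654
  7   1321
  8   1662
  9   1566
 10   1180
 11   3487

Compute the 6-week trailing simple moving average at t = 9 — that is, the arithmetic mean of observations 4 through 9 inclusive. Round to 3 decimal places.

2582.167

Sum of periods 4–9: 4045 + 4245 + 2654 + 1321 + 1662 + 1566 = 15493
Divide by 6: 15493 / 6 = 2582.167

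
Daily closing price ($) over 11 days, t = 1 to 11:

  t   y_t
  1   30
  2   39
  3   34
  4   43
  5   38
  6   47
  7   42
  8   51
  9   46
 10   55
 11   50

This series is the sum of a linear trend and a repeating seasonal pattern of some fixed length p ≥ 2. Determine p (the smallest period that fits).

First differences y_{t+1} − y_t: 9, -5, 9, -5, 9, -5, …
The difference pattern repeats every 2 terms and not for any smaller step, so p = 2.

2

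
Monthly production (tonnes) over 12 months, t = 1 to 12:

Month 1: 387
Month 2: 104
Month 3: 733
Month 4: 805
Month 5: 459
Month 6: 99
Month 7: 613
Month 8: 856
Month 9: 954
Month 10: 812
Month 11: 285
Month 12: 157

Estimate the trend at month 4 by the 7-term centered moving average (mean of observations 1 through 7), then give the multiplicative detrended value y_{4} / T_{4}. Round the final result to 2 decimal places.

1.76

Trend T_4 = (387 + 104 + 733 + 805 + 459 + 99 + 613) / 7 = 3200/7 = 457.1429
Ratio to trend: 805 / 457.1429 = 1.76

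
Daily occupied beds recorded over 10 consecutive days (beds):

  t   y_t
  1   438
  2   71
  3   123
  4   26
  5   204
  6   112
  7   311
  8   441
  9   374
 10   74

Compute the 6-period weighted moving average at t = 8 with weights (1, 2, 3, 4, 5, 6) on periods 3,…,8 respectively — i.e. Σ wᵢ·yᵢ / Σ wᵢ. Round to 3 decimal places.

258.857

Weighted sum: 1·123 + 2·26 + 3·204 + 4·112 + 5·311 + 6·441 = 123 + 52 + 612 + 448 + 1555 + 2646 = 5436
Weight total: 1 + 2 + 3 + 4 + 5 + 6 = 21
WMA = 5436 / 21 = 258.857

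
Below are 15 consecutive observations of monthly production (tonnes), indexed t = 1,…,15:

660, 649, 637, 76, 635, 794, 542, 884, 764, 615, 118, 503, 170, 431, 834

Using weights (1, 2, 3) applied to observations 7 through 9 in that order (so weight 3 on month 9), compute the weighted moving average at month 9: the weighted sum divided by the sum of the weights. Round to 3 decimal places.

767.000

Weighted sum: 1·542 + 2·884 + 3·764 = 542 + 1768 + 2292 = 4602
Weight total: 1 + 2 + 3 = 6
WMA = 4602 / 6 = 767.000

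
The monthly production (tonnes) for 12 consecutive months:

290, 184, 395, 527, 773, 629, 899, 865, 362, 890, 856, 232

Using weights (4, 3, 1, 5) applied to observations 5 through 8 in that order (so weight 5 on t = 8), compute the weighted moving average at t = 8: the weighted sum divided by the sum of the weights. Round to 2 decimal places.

Weighted sum: 4·773 + 3·629 + 1·899 + 5·865 = 3092 + 1887 + 899 + 4325 = 10203
Weight total: 4 + 3 + 1 + 5 = 13
WMA = 10203 / 13 = 784.85

784.85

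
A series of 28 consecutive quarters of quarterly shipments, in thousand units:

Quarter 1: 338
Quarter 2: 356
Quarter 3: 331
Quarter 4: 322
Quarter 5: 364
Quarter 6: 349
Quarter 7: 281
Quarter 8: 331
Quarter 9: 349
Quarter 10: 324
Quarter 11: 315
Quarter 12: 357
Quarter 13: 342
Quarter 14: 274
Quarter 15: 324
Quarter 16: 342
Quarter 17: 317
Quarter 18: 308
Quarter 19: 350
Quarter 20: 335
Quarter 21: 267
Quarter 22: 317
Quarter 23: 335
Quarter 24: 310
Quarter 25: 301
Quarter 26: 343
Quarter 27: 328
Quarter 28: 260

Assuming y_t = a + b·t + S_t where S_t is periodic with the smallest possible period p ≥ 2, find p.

7

First differences y_{t+1} − y_t: 18, -25, -9, 42, -15, -68, 50, 18, -25, -9, 42, -15, -68, 50, 18, -25, …
The difference pattern repeats every 7 terms and not for any smaller step, so p = 7.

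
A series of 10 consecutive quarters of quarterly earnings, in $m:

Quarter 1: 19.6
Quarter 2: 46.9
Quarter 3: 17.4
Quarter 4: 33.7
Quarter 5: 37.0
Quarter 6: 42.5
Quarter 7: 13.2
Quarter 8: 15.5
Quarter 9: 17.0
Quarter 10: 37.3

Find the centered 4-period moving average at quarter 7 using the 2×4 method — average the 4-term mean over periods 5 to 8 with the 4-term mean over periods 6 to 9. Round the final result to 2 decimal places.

Sum over 5–8: 37.0 + 42.5 + 13.2 + 15.5 = 108.2
Sum over 6–9: 42.5 + 13.2 + 15.5 + 17.0 = 88.2
CMA at t=7 = (108.2 + 88.2) / (2·4) = 196.4 / 8 = 24.55

24.55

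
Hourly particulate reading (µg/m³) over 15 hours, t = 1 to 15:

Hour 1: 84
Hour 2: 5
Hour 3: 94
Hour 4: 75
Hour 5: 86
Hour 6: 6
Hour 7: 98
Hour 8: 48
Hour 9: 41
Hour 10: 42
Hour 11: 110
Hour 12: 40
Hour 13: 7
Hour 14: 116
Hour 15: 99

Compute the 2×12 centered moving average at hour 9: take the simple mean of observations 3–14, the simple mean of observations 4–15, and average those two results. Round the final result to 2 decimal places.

63.79

Sum over 3–14: 94 + 75 + 86 + 6 + 98 + 48 + 41 + 42 + 110 + 40 + 7 + 116 = 763
Sum over 4–15: 75 + 86 + 6 + 98 + 48 + 41 + 42 + 110 + 40 + 7 + 116 + 99 = 768
CMA at t=9 = (763 + 768) / (2·12) = 1531 / 24 = 63.79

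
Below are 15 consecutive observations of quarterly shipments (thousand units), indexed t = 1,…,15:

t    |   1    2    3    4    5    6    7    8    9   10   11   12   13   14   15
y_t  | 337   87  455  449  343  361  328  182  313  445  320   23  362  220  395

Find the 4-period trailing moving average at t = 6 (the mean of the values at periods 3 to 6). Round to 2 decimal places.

Sum of periods 3–6: 455 + 449 + 343 + 361 = 1608
Divide by 4: 1608 / 4 = 402.00

402.00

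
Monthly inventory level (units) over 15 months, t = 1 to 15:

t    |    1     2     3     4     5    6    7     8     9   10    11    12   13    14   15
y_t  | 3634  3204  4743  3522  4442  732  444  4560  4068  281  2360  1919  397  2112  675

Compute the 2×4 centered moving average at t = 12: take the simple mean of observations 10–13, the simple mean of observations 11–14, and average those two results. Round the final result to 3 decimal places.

Sum over 10–13: 281 + 2360 + 1919 + 397 = 4957
Sum over 11–14: 2360 + 1919 + 397 + 2112 = 6788
CMA at t=12 = (4957 + 6788) / (2·4) = 11745 / 8 = 1468.125

1468.125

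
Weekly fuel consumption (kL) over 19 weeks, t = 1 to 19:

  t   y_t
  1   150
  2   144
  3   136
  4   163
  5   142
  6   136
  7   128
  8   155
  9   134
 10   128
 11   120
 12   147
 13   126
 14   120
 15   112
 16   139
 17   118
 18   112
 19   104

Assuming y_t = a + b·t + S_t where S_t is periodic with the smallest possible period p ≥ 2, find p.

First differences y_{t+1} − y_t: -6, -8, 27, -21, -6, -8, 27, -21, -6, -8, …
The difference pattern repeats every 4 terms and not for any smaller step, so p = 4.

4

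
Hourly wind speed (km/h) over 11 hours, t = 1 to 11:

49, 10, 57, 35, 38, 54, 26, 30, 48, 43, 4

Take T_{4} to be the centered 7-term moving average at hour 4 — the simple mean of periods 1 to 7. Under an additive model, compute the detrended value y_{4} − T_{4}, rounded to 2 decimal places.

-3.43

Trend T_4 = (49 + 10 + 57 + 35 + 38 + 54 + 26) / 7 = 269/7 = 38.4286
Detrended value: 35 − 38.4286 = -3.43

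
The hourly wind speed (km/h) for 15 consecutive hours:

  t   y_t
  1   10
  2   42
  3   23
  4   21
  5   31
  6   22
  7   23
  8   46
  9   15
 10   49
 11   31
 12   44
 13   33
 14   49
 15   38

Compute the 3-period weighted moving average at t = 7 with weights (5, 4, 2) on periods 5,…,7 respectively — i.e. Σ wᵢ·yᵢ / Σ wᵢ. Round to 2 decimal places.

26.27

Weighted sum: 5·31 + 4·22 + 2·23 = 155 + 88 + 46 = 289
Weight total: 5 + 4 + 2 = 11
WMA = 289 / 11 = 26.27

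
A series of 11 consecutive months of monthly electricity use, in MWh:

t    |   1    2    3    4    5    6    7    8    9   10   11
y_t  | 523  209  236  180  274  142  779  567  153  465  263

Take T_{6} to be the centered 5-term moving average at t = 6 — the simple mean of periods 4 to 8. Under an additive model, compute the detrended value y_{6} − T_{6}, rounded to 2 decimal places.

-246.40

Trend T_6 = (180 + 274 + 142 + 779 + 567) / 5 = 1942/5 = 388.4000
Detrended value: 142 − 388.4000 = -246.40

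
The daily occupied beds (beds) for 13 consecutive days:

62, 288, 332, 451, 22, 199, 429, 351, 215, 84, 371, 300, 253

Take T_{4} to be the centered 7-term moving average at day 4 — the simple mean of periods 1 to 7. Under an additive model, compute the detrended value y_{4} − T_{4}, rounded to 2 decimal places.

196.29

Trend T_4 = (62 + 288 + 332 + 451 + 22 + 199 + 429) / 7 = 1783/7 = 254.7143
Detrended value: 451 − 254.7143 = 196.29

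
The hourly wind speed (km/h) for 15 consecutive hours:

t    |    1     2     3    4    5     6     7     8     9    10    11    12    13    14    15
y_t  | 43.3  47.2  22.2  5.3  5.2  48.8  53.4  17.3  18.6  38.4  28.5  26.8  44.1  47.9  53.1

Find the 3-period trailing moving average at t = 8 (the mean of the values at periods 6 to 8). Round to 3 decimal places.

39.833

Sum of periods 6–8: 48.8 + 53.4 + 17.3 = 119.5
Divide by 3: 119.5 / 3 = 39.833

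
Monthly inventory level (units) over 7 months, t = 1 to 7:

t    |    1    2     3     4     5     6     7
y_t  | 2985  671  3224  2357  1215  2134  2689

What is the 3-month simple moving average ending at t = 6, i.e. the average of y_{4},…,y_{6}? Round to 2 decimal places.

Sum of periods 4–6: 2357 + 1215 + 2134 = 5706
Divide by 3: 5706 / 3 = 1902.00

1902.00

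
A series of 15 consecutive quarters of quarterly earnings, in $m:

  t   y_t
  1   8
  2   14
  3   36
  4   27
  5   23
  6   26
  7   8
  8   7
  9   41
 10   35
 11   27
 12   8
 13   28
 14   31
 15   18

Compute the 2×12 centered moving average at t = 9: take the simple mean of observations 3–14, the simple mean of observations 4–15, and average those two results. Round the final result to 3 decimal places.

24.000

Sum over 3–14: 36 + 27 + 23 + 26 + 8 + 7 + 41 + 35 + 27 + 8 + 28 + 31 = 297
Sum over 4–15: 27 + 23 + 26 + 8 + 7 + 41 + 35 + 27 + 8 + 28 + 31 + 18 = 279
CMA at t=9 = (297 + 279) / (2·12) = 576 / 24 = 24.000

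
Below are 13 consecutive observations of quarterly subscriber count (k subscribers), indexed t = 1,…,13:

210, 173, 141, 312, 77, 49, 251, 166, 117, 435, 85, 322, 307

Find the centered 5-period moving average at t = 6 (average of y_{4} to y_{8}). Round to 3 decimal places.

171.000

Sum of periods 4–8: 312 + 77 + 49 + 251 + 166 = 855
Divide by 5: 855 / 5 = 171.000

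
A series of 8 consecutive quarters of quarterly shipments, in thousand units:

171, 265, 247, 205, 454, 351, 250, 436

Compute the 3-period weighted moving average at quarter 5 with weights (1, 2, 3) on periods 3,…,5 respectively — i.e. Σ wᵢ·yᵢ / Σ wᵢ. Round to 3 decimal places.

336.500

Weighted sum: 1·247 + 2·205 + 3·454 = 247 + 410 + 1362 = 2019
Weight total: 1 + 2 + 3 = 6
WMA = 2019 / 6 = 336.500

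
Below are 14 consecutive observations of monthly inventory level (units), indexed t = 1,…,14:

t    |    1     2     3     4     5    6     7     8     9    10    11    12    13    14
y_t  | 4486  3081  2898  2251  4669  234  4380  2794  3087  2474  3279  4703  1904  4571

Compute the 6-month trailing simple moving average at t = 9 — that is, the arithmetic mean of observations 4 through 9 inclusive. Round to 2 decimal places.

Sum of periods 4–9: 2251 + 4669 + 234 + 4380 + 2794 + 3087 = 17415
Divide by 6: 17415 / 6 = 2902.50

2902.50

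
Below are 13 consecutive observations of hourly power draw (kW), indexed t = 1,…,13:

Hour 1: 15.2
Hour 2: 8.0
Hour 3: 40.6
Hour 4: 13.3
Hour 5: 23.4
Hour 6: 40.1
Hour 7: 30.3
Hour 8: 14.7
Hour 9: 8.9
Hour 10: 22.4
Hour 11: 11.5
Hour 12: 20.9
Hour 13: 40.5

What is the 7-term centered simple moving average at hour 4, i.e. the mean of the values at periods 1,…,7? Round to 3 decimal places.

24.414

Sum of periods 1–7: 15.2 + 8.0 + 40.6 + 13.3 + 23.4 + 40.1 + 30.3 = 170.9
Divide by 7: 170.9 / 7 = 24.414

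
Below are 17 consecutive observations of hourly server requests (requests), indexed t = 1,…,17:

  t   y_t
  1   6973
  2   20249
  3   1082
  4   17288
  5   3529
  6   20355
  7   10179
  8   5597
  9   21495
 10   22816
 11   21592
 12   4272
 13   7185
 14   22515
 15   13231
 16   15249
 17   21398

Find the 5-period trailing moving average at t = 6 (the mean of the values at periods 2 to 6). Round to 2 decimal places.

Sum of periods 2–6: 20249 + 1082 + 17288 + 3529 + 20355 = 62503
Divide by 5: 62503 / 5 = 12500.60

12500.60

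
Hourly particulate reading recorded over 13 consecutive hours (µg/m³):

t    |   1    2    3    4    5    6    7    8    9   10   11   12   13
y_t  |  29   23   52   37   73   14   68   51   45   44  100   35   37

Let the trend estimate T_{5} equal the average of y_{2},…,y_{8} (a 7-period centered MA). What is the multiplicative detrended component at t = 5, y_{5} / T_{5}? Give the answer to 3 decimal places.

1.607

Trend T_5 = (23 + 52 + 37 + 73 + 14 + 68 + 51) / 7 = 318/7 = 45.42857
Ratio to trend: 73 / 45.42857 = 1.607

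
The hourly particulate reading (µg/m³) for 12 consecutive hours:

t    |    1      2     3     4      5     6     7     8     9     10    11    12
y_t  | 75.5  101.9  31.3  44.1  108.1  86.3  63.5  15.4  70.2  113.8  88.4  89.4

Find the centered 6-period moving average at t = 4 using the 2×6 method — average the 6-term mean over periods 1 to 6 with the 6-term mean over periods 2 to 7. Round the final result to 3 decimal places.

73.533

Sum over 1–6: 75.5 + 101.9 + 31.3 + 44.1 + 108.1 + 86.3 = 447.2
Sum over 2–7: 101.9 + 31.3 + 44.1 + 108.1 + 86.3 + 63.5 = 435.2
CMA at t=4 = (447.2 + 435.2) / (2·6) = 882.4 / 12 = 73.533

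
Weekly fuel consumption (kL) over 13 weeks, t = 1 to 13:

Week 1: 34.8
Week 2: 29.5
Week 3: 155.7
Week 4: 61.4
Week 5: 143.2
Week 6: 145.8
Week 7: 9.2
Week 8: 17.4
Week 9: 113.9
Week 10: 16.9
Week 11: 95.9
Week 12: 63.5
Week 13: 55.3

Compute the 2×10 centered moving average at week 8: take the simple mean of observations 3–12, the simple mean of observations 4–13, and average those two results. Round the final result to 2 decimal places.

77.27

Sum over 3–12: 155.7 + 61.4 + 143.2 + 145.8 + 9.2 + 17.4 + 113.9 + 16.9 + 95.9 + 63.5 = 822.9
Sum over 4–13: 61.4 + 143.2 + 145.8 + 9.2 + 17.4 + 113.9 + 16.9 + 95.9 + 63.5 + 55.3 = 722.5
CMA at t=8 = (822.9 + 722.5) / (2·10) = 1545.4 / 20 = 77.27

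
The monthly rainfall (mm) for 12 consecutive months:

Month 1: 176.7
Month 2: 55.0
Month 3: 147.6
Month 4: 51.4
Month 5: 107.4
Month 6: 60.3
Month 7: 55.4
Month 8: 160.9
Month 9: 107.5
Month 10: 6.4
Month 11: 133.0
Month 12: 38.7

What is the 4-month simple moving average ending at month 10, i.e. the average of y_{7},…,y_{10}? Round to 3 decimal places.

82.550

Sum of periods 7–10: 55.4 + 160.9 + 107.5 + 6.4 = 330.2
Divide by 4: 330.2 / 4 = 82.550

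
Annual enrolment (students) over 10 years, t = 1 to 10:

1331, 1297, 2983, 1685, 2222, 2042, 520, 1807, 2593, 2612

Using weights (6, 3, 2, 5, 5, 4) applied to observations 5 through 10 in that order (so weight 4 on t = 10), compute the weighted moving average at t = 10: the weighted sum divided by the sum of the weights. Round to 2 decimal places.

2117.84

Weighted sum: 6·2222 + 3·2042 + 2·520 + 5·1807 + 5·2593 + 4·2612 = 13332 + 6126 + 1040 + 9035 + 12965 + 10448 = 52946
Weight total: 6 + 3 + 2 + 5 + 5 + 4 = 25
WMA = 52946 / 25 = 2117.84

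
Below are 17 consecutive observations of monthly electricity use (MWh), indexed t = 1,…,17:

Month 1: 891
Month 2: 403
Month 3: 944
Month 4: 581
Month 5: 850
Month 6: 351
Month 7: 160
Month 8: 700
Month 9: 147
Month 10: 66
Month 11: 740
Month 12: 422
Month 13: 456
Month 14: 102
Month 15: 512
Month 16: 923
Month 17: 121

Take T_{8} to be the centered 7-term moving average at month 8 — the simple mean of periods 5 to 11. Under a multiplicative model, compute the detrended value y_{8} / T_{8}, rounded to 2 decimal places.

1.63

Trend T_8 = (850 + 351 + 160 + 700 + 147 + 66 + 740) / 7 = 3014/7 = 430.5714
Ratio to trend: 700 / 430.5714 = 1.63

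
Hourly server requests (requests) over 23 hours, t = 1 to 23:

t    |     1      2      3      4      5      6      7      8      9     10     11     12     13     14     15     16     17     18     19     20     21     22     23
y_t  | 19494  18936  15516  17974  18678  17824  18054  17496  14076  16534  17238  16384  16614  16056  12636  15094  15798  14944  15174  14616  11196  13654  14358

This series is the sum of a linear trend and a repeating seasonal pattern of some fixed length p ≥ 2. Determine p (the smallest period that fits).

First differences y_{t+1} − y_t: -558, -3420, 2458, 704, -854, 230, -558, -3420, 2458, 704, -854, 230, -558, -3420, …
The difference pattern repeats every 6 terms and not for any smaller step, so p = 6.

6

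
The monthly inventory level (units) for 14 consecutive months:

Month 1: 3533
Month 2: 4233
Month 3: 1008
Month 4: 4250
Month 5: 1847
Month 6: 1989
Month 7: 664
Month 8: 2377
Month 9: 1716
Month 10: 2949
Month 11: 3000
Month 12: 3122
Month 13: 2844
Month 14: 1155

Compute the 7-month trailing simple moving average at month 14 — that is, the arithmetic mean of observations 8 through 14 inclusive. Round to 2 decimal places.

2451.86

Sum of periods 8–14: 2377 + 1716 + 2949 + 3000 + 3122 + 2844 + 1155 = 17163
Divide by 7: 17163 / 7 = 2451.86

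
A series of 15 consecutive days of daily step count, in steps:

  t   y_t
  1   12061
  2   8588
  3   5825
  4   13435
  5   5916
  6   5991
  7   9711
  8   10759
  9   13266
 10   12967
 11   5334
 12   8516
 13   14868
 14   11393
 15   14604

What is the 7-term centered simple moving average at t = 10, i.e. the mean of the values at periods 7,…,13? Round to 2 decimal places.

Sum of periods 7–13: 9711 + 10759 + 13266 + 12967 + 5334 + 8516 + 14868 = 75421
Divide by 7: 75421 / 7 = 10774.43

10774.43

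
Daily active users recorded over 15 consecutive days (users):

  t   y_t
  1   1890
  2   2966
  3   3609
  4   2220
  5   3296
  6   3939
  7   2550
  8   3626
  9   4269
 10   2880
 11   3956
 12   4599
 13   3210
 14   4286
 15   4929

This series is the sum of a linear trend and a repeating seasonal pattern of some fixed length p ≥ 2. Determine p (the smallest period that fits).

First differences y_{t+1} − y_t: 1076, 643, -1389, 1076, 643, -1389, 1076, 643, …
The difference pattern repeats every 3 terms and not for any smaller step, so p = 3.

3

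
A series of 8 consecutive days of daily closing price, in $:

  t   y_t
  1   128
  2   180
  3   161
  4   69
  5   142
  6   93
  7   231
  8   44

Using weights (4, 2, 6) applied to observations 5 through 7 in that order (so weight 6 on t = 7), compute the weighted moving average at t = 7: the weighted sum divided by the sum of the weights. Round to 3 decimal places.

Weighted sum: 4·142 + 2·93 + 6·231 = 568 + 186 + 1386 = 2140
Weight total: 4 + 2 + 6 = 12
WMA = 2140 / 12 = 178.333

178.333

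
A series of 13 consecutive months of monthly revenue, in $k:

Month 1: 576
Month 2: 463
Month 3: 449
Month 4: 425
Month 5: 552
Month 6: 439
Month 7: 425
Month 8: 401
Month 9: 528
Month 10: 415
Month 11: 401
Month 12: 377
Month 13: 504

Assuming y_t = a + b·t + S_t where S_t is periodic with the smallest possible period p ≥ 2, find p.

First differences y_{t+1} − y_t: -113, -14, -24, 127, -113, -14, -24, 127, -113, -14, …
The difference pattern repeats every 4 terms and not for any smaller step, so p = 4.

4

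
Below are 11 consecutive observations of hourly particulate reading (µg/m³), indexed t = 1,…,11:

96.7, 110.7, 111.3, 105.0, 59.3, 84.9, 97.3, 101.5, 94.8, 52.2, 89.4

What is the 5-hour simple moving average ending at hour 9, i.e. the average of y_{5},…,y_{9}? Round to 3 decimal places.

Sum of periods 5–9: 59.3 + 84.9 + 97.3 + 101.5 + 94.8 = 437.8
Divide by 5: 437.8 / 5 = 87.560

87.560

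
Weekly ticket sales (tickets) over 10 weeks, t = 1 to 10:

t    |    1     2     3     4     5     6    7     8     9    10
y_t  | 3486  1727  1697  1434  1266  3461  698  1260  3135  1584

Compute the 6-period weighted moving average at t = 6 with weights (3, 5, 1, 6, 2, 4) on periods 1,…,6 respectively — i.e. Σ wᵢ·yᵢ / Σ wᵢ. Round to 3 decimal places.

2179.524

Weighted sum: 3·3486 + 5·1727 + 1·1697 + 6·1434 + 2·1266 + 4·3461 = 10458 + 8635 + 1697 + 8604 + 2532 + 13844 = 45770
Weight total: 3 + 5 + 1 + 6 + 2 + 4 = 21
WMA = 45770 / 21 = 2179.524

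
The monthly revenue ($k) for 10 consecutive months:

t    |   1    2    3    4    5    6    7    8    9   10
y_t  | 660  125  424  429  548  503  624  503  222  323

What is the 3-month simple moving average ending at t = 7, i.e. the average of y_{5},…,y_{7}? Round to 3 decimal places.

558.333

Sum of periods 5–7: 548 + 503 + 624 = 1675
Divide by 3: 1675 / 3 = 558.333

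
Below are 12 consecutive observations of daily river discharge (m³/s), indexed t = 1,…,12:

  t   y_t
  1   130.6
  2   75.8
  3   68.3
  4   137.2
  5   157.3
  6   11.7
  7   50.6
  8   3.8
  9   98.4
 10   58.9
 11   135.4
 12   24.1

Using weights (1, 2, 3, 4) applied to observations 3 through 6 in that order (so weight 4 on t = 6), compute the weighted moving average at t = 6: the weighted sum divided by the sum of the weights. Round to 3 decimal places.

86.140

Weighted sum: 1·68.3 + 2·137.2 + 3·157.3 + 4·11.7 = 68.3 + 274.4 + 471.9 + 46.8 = 861.4
Weight total: 1 + 2 + 3 + 4 = 10
WMA = 861.4 / 10 = 86.140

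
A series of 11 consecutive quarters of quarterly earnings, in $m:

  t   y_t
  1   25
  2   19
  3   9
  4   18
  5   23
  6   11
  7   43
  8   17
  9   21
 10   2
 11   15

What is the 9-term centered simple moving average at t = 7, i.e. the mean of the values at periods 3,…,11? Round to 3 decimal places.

Sum of periods 3–11: 9 + 18 + 23 + 11 + 43 + 17 + 21 + 2 + 15 = 159
Divide by 9: 159 / 9 = 17.667

17.667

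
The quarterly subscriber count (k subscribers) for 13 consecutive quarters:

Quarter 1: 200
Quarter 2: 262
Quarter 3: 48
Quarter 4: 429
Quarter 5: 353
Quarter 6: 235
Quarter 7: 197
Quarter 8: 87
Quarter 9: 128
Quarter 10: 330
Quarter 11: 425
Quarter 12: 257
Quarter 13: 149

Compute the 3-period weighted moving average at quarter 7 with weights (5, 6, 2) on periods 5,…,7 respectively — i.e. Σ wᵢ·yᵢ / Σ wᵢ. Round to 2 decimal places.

Weighted sum: 5·353 + 6·235 + 2·197 = 1765 + 1410 + 394 = 3569
Weight total: 5 + 6 + 2 = 13
WMA = 3569 / 13 = 274.54

274.54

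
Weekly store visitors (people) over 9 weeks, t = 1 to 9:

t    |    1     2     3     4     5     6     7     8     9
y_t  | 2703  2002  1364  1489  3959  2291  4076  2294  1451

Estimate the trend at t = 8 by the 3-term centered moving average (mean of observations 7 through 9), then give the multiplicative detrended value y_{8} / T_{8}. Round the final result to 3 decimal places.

0.880

Trend T_8 = (4076 + 2294 + 1451) / 3 = 7821/3 = 2607.00000
Ratio to trend: 2294 / 2607.00000 = 0.880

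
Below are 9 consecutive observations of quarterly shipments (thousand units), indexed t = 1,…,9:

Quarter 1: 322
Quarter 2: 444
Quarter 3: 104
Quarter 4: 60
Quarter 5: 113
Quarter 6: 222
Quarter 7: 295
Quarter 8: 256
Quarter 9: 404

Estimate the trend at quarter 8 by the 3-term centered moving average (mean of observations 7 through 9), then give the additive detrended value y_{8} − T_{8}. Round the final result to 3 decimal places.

-62.333

Trend T_8 = (295 + 256 + 404) / 3 = 955/3 = 318.33333
Detrended value: 256 − 318.33333 = -62.333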